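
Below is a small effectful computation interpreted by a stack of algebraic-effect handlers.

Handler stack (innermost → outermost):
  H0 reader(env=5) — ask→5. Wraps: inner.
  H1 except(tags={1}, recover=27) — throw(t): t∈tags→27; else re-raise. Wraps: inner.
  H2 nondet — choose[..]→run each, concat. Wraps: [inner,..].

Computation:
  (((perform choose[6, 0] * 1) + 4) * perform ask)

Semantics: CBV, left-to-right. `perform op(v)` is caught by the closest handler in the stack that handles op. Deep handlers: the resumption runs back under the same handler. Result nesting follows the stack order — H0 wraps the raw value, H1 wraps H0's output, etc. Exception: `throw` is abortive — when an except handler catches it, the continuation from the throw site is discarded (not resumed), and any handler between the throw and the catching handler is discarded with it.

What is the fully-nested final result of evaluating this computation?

Evaluation trace:
choose[6, 0] @ H2
  branch[0] choose=6:
    ask @ H0 ⇒ 5
    H0 returns 50
    H1 returns 50
    H2 returns [50]
  branch[1] choose=0:
    ask @ H0 ⇒ 5
    H0 returns 20
    H1 returns 20
    H2 returns [20]
= [50, 20]

Answer: [50, 20]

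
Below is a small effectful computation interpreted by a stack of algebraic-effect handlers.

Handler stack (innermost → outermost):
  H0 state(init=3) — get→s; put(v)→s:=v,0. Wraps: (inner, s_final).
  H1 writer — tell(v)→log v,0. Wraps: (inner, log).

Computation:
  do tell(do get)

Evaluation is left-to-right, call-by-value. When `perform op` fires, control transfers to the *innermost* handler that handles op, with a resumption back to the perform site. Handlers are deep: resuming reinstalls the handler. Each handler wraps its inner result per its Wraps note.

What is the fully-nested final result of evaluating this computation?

Working:
get @ H0 ⇒ 3
tell(3) @ H1 ⇒ log+=3
H0 returns (0, 3)
H1 returns ((0, 3), (3))
= ((0, 3), (3))

Answer: ((0, 3), (3))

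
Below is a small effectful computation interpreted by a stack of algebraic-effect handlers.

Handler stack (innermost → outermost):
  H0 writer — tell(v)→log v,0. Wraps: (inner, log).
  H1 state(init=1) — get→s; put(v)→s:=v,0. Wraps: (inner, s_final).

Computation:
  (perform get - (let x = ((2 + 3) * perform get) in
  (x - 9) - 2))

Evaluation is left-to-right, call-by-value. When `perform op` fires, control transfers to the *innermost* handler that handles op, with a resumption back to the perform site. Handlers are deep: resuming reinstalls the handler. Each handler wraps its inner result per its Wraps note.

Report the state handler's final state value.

Evaluation trace:
get @ H1 ⇒ 1
get @ H1 ⇒ 1
H0 returns (7, ())
H1 returns ((7, ()), 1)
= ((7, ()), 1)

Answer: 1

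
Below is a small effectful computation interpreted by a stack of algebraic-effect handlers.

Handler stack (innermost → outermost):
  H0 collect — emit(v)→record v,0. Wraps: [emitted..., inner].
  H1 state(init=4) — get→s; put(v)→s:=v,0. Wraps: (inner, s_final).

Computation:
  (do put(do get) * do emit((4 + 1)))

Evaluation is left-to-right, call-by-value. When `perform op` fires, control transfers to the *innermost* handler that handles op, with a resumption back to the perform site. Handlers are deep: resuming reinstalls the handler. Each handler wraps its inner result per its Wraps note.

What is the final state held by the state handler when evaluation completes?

Step-by-step:
get @ H1 ⇒ 4
put(4) @ H1 ⇒ s:=4
emit(5) @ H0 ⇒ out+=5
H0 returns [5, 0]
H1 returns ([5, 0], 4)
= ([5, 0], 4)

Answer: 4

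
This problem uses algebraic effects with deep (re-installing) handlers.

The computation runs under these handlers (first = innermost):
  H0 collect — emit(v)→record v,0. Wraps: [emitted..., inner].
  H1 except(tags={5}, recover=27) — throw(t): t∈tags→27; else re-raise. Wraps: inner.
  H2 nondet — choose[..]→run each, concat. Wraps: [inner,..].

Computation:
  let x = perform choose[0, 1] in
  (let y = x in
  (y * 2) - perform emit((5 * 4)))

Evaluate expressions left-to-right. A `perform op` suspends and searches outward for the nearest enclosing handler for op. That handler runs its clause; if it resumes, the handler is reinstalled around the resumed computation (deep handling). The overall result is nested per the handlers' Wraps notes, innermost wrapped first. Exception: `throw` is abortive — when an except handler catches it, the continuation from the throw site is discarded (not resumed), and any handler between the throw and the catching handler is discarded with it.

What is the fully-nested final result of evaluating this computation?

Answer: [[20, 0], [20, 2]]

Step-by-step:
choose[0, 1] @ H2
  branch[0] choose=0:
    emit(20) @ H0 ⇒ out+=20
    H0 returns [20, 0]
    H1 returns [20, 0]
    H2 returns [[20, 0]]
  branch[1] choose=1:
    emit(20) @ H0 ⇒ out+=20
    H0 returns [20, 2]
    H1 returns [20, 2]
    H2 returns [[20, 2]]
= [[20, 0], [20, 2]]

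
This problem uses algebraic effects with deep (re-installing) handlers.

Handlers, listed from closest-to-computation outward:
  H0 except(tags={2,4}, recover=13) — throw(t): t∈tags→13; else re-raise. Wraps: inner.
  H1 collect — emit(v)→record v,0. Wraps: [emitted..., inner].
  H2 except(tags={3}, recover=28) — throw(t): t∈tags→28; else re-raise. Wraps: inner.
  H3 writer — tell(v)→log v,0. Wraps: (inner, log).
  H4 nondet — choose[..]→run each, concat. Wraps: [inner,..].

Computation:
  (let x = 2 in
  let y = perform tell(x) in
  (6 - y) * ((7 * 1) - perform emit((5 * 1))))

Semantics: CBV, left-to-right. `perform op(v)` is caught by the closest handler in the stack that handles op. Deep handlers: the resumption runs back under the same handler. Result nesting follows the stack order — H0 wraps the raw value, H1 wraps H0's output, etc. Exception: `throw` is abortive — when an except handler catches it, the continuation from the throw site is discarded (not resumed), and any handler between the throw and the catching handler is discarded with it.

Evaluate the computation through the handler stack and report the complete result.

Evaluation trace:
tell(2) @ H3 ⇒ log+=2
emit(5) @ H1 ⇒ out+=5
H0 returns 42
H1 returns [5, 42]
H2 returns [5, 42]
H3 returns ([5, 42], (2))
H4 returns [([5, 42], (2))]
= [([5, 42], (2))]

Answer: [([5, 42], (2))]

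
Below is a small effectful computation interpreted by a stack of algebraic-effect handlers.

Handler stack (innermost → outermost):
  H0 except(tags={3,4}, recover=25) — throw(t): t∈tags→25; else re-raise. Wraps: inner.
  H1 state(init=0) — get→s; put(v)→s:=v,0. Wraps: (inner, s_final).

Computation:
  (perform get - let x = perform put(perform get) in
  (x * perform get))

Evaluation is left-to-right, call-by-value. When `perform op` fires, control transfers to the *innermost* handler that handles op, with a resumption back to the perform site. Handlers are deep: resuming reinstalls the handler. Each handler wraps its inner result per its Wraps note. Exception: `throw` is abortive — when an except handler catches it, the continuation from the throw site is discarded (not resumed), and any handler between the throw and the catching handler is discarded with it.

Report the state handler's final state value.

Evaluation trace:
get @ H1 ⇒ 0
get @ H1 ⇒ 0
put(0) @ H1 ⇒ s:=0
get @ H1 ⇒ 0
H0 returns 0
H1 returns (0, 0)
= (0, 0)

Answer: 0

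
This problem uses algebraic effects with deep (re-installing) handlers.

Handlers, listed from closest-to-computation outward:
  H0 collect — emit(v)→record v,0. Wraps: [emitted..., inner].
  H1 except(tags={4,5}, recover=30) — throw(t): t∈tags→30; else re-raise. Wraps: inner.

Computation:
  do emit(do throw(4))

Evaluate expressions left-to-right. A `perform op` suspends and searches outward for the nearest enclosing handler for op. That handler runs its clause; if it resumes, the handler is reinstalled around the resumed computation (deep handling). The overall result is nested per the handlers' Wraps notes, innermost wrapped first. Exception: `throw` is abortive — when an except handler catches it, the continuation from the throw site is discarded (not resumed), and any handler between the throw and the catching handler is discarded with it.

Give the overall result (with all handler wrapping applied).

Answer: 30

Evaluation trace:
throw(4) @ H1 caught ⇒ 30
= 30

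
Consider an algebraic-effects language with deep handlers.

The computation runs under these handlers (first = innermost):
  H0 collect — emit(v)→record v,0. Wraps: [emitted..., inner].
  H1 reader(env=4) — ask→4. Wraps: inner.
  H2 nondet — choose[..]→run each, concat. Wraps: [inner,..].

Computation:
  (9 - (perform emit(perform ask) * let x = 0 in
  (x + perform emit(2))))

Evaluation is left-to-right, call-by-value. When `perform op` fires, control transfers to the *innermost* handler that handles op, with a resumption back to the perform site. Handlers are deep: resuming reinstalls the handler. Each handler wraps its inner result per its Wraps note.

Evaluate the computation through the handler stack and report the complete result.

Answer: [[4, 2, 9]]

Step-by-step:
ask @ H1 ⇒ 4
emit(4) @ H0 ⇒ out+=4
emit(2) @ H0 ⇒ out+=2
H0 returns [4, 2, 9]
H1 returns [4, 2, 9]
H2 returns [[4, 2, 9]]
= [[4, 2, 9]]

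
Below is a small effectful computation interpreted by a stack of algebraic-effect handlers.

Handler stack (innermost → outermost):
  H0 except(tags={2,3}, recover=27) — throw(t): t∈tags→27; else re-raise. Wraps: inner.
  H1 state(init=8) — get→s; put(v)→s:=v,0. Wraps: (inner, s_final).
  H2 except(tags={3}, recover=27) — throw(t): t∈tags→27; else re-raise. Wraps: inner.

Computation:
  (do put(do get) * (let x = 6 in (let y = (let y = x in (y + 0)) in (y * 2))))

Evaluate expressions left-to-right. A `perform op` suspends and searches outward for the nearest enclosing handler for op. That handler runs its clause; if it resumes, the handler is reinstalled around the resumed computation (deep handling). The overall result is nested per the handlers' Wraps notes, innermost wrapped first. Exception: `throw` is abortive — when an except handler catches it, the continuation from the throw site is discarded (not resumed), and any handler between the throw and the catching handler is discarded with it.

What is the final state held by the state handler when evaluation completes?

Step-by-step:
get @ H1 ⇒ 8
put(8) @ H1 ⇒ s:=8
H0 returns 0
H1 returns (0, 8)
H2 returns (0, 8)
= (0, 8)

Answer: 8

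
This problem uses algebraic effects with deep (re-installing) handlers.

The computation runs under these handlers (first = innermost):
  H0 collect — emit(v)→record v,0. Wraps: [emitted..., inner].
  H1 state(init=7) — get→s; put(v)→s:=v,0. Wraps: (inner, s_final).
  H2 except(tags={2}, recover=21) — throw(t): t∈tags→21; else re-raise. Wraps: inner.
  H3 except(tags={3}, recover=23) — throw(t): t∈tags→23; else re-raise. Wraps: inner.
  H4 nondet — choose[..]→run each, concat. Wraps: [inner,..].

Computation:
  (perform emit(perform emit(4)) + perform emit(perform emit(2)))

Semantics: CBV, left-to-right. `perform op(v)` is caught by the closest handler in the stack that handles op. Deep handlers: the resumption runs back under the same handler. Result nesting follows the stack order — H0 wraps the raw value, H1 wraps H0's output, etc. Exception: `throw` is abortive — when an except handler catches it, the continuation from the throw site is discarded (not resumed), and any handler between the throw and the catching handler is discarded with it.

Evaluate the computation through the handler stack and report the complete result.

Evaluation trace:
emit(4) @ H0 ⇒ out+=4
emit(0) @ H0 ⇒ out+=0
emit(2) @ H0 ⇒ out+=2
emit(0) @ H0 ⇒ out+=0
H0 returns [4, 0, 2, 0, 0]
H1 returns ([4, 0, 2, 0, 0], 7)
H2 returns ([4, 0, 2, 0, 0], 7)
H3 returns ([4, 0, 2, 0, 0], 7)
H4 returns [([4, 0, 2, 0, 0], 7)]
= [([4, 0, 2, 0, 0], 7)]

Answer: [([4, 0, 2, 0, 0], 7)]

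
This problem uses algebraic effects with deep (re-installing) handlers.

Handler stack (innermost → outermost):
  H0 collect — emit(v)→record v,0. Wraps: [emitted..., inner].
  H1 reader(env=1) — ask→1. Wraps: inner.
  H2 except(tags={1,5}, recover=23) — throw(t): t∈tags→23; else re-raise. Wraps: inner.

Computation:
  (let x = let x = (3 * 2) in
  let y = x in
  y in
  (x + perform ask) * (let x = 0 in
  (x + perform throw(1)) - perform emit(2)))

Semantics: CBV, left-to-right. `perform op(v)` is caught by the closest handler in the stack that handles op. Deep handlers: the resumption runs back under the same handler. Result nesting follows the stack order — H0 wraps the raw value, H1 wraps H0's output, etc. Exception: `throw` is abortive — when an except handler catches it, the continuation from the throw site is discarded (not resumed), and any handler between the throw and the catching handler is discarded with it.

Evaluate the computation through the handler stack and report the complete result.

Answer: 23

Step-by-step:
ask @ H1 ⇒ 1
throw(1) @ H2 caught ⇒ 23
= 23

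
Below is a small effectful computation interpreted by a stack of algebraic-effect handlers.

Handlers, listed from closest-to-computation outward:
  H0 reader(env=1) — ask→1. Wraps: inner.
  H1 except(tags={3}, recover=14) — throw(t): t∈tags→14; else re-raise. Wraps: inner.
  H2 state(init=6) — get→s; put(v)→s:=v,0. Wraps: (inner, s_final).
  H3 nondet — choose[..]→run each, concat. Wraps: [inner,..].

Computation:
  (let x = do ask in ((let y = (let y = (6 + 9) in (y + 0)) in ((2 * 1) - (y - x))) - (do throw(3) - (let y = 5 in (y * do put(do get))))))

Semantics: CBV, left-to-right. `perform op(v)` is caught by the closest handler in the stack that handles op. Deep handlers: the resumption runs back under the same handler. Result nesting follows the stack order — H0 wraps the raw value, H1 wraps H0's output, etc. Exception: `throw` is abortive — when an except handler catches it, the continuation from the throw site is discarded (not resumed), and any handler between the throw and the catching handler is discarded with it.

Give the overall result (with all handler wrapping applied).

Answer: [(14, 6)]

Step-by-step:
ask @ H0 ⇒ 1
throw(3) @ H1 caught ⇒ 14
H2 returns (14, 6)
H3 returns [(14, 6)]
= [(14, 6)]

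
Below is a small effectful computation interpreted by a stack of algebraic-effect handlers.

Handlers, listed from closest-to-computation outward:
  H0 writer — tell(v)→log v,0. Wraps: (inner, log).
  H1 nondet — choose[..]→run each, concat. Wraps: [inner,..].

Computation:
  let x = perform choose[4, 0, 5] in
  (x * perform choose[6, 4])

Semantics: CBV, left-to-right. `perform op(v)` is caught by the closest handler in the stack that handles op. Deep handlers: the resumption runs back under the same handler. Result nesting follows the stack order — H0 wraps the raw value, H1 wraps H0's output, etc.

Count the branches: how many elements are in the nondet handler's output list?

Evaluation trace:
choose[4, 0, 5] @ H1
  branch[0] choose=4:
    choose[6, 4] @ H1
      branch[0] choose=6:
        H0 returns (24, ())
        H1 returns [(24, ())]
      branch[1] choose=4:
        H0 returns (16, ())
        H1 returns [(16, ())]
  branch[1] choose=0:
    choose[6, 4] @ H1
      branch[0] choose=6:
        H0 returns (0, ())
        H1 returns [(0, ())]
      branch[1] choose=4:
        H0 returns (0, ())
        H1 returns [(0, ())]
  branch[2] choose=5:
    choose[6, 4] @ H1
      branch[0] choose=6:
        H0 returns (30, ())
        H1 returns [(30, ())]
      branch[1] choose=4:
        H0 returns (20, ())
        H1 returns [(20, ())]
= [(24, ()), (16, ()), (0, ()), (0, ()), (30, ()), (20, ())]

Answer: 6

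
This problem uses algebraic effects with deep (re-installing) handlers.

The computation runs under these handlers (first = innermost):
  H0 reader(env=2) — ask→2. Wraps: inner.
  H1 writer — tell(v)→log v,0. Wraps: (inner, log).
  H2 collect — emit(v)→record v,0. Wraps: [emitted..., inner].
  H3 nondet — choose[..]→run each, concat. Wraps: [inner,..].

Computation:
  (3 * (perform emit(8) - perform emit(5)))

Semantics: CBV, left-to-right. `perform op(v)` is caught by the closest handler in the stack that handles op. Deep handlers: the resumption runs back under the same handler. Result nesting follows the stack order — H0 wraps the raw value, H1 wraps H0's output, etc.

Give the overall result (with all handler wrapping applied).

Evaluation trace:
emit(8) @ H2 ⇒ out+=8
emit(5) @ H2 ⇒ out+=5
H0 returns 0
H1 returns (0, ())
H2 returns [8, 5, (0, ())]
H3 returns [[8, 5, (0, ())]]
= [[8, 5, (0, ())]]

Answer: [[8, 5, (0, ())]]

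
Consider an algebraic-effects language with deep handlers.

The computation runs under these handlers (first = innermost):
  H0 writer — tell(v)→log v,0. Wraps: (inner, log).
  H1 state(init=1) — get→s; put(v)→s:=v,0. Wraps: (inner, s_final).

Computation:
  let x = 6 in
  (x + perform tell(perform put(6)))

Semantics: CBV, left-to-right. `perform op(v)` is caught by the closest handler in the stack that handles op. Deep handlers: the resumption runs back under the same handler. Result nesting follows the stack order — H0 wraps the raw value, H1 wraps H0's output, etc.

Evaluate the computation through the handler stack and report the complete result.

Answer: ((6, (0)), 6)

Working:
put(6) @ H1 ⇒ s:=6
tell(0) @ H0 ⇒ log+=0
H0 returns (6, (0))
H1 returns ((6, (0)), 6)
= ((6, (0)), 6)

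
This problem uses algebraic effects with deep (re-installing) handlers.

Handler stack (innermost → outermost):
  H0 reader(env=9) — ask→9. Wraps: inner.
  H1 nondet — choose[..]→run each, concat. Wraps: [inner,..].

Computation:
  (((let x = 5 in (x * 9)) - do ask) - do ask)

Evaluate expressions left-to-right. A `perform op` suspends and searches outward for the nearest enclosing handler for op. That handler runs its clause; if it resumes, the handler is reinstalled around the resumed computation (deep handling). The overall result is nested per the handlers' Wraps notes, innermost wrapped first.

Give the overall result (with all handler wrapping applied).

Answer: [27]

Working:
ask @ H0 ⇒ 9
ask @ H0 ⇒ 9
H0 returns 27
H1 returns [27]
= [27]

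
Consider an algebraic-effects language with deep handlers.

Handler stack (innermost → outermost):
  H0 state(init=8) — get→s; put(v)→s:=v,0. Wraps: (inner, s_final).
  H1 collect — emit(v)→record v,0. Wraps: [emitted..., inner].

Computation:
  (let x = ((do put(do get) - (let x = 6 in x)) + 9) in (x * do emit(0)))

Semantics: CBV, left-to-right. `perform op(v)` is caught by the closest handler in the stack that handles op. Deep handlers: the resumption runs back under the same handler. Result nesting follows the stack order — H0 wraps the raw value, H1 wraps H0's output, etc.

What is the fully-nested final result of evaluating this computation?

Step-by-step:
get @ H0 ⇒ 8
put(8) @ H0 ⇒ s:=8
emit(0) @ H1 ⇒ out+=0
H0 returns (0, 8)
H1 returns [0, (0, 8)]
= [0, (0, 8)]

Answer: [0, (0, 8)]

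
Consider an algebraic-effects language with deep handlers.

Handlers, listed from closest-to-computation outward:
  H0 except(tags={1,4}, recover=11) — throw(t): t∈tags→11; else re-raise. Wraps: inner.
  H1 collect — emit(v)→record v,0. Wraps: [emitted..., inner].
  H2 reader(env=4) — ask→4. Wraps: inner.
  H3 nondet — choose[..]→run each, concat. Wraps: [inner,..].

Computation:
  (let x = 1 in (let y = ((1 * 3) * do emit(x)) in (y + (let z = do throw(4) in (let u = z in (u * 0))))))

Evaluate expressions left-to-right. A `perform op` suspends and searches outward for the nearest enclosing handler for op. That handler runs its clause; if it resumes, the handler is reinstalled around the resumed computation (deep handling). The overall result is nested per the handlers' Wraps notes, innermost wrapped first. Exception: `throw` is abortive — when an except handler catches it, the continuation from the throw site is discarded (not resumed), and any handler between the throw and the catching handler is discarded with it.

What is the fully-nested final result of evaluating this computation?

Evaluation trace:
emit(1) @ H1 ⇒ out+=1
throw(4) @ H0 caught ⇒ 11
H1 returns [1, 11]
H2 returns [1, 11]
H3 returns [[1, 11]]
= [[1, 11]]

Answer: [[1, 11]]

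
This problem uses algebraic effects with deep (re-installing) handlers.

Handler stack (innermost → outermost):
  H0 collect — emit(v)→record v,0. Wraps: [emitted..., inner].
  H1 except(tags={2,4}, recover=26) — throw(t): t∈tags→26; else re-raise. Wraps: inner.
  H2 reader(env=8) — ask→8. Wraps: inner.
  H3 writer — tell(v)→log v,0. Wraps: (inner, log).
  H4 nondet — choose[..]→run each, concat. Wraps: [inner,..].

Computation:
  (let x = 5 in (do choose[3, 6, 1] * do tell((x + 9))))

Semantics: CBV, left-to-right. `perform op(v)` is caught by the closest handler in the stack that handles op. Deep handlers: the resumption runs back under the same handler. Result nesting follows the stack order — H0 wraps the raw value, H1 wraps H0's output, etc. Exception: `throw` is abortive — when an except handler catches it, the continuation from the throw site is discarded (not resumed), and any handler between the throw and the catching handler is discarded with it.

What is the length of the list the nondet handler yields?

Working:
choose[3, 6, 1] @ H4
  branch[0] choose=3:
    tell(14) @ H3 ⇒ log+=14
    H0 returns [0]
    H1 returns [0]
    H2 returns [0]
    H3 returns ([0], (14))
    H4 returns [([0], (14))]
  branch[1] choose=6:
    tell(14) @ H3 ⇒ log+=14
    H0 returns [0]
    H1 returns [0]
    H2 returns [0]
    H3 returns ([0], (14))
    H4 returns [([0], (14))]
  branch[2] choose=1:
    tell(14) @ H3 ⇒ log+=14
    H0 returns [0]
    H1 returns [0]
    H2 returns [0]
    H3 returns ([0], (14))
    H4 returns [([0], (14))]
= [([0], (14)), ([0], (14)), ([0], (14))]

Answer: 3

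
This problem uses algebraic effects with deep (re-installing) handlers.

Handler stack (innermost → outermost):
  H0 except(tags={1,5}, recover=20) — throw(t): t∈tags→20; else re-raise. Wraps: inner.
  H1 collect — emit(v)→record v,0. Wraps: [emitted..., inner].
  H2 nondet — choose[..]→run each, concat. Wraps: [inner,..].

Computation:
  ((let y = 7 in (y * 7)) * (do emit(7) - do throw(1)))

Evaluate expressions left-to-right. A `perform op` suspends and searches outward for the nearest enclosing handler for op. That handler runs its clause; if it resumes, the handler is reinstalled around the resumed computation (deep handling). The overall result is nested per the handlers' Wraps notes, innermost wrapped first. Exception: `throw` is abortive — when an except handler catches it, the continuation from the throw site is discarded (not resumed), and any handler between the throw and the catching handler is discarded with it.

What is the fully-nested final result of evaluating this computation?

Answer: [[7, 20]]

Working:
emit(7) @ H1 ⇒ out+=7
throw(1) @ H0 caught ⇒ 20
H1 returns [7, 20]
H2 returns [[7, 20]]
= [[7, 20]]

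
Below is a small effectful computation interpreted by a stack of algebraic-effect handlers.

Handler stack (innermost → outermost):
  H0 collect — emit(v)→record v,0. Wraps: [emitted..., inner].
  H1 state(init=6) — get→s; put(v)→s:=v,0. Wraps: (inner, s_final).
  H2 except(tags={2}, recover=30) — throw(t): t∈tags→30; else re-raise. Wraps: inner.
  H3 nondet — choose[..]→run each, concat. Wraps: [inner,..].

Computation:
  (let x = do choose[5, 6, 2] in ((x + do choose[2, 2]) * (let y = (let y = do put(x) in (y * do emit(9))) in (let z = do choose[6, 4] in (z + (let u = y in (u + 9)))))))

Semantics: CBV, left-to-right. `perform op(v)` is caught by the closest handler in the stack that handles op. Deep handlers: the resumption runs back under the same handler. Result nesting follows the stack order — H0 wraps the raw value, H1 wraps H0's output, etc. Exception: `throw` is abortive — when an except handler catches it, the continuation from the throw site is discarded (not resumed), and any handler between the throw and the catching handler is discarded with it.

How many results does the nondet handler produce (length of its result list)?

Answer: 12

Working:
choose[5, 6, 2] @ H3
  branch[0] choose=5:
    choose[2, 2] @ H3
      branch[0] choose=2:
        put(5) @ H1 ⇒ s:=5
        emit(9) @ H0 ⇒ out+=9
        choose[6, 4] @ H3
          branch[0] choose=6:
            H0 returns [9, 105]
            H1 returns ([9, 105], 5)
            H2 returns ([9, 105], 5)
            H3 returns [([9, 105], 5)]
          branch[1] choose=4:
            H0 returns [9, 91]
            H1 returns ([9, 91], 5)
            H2 returns ([9, 91], 5)
            H3 returns [([9, 91], 5)]
      branch[1] choose=2:
        put(5) @ H1 ⇒ s:=5
        emit(9) @ H0 ⇒ out+=9
        choose[6, 4] @ H3
          branch[0] choose=6:
            H0 returns [9, 105]
            H1 returns ([9, 105], 5)
            H2 returns ([9, 105], 5)
            H3 returns [([9, 105], 5)]
          branch[1] choose=4:
            H0 returns [9, 91]
            H1 returns ([9, 91], 5)
            H2 returns ([9, 91], 5)
            H3 returns [([9, 91], 5)]
  branch[1] choose=6:
    choose[2, 2] @ H3
      branch[0] choose=2:
        put(6) @ H1 ⇒ s:=6
        emit(9) @ H0 ⇒ out+=9
        choose[6, 4] @ H3
          branch[0] choose=6:
            H0 returns [9, 120]
            H1 returns ([9, 120], 6)
            H2 returns ([9, 120], 6)
            H3 returns [([9, 120], 6)]
          branch[1] choose=4:
            H0 returns [9, 104]
            H1 returns ([9, 104], 6)
            H2 returns ([9, 104], 6)
            H3 returns [([9, 104], 6)]
      branch[1] choose=2:
        put(6) @ H1 ⇒ s:=6
        emit(9) @ H0 ⇒ out+=9
        choose[6, 4] @ H3
          branch[0] choose=6:
            H0 returns [9, 120]
            H1 returns ([9, 120], 6)
            H2 returns ([9, 120], 6)
            H3 returns [([9, 120], 6)]
          branch[1] choose=4:
            H0 returns [9, 104]
            H1 returns ([9, 104], 6)
            H2 returns ([9, 104], 6)
            H3 returns [([9, 104], 6)]
  branch[2] choose=2:
    choose[2, 2] @ H3
      branch[0] choose=2:
        put(2) @ H1 ⇒ s:=2
        emit(9) @ H0 ⇒ out+=9
        choose[6, 4] @ H3
          branch[0] choose=6:
            H0 returns [9, 60]
            H1 returns ([9, 60], 2)
            H2 returns ([9, 60], 2)
            H3 returns [([9, 60], 2)]
          branch[1] choose=4:
            H0 returns [9, 52]
            H1 returns ([9, 52], 2)
            H2 returns ([9, 52], 2)
            H3 returns [([9, 52], 2)]
      branch[1] choose=2:
        put(2) @ H1 ⇒ s:=2
        emit(9) @ H0 ⇒ out+=9
        choose[6, 4] @ H3
          branch[0] choose=6:
            H0 returns [9, 60]
            H1 returns ([9, 60], 2)
            H2 returns ([9, 60], 2)
            H3 returns [([9, 60], 2)]
          branch[1] choose=4:
            H0 returns [9, 52]
            H1 returns ([9, 52], 2)
            H2 returns ([9, 52], 2)
            H3 returns [([9, 52], 2)]
= [([9, 105], 5), ([9, 91], 5), ([9, 105], 5), ([9, 91], 5), ([9, 120], 6), ([9, 104], 6), ([9, 120], 6), ([9, 104], 6), ([9, 60], 2), ([9, 52], 2), ([9, 60], 2), ([9, 52], 2)]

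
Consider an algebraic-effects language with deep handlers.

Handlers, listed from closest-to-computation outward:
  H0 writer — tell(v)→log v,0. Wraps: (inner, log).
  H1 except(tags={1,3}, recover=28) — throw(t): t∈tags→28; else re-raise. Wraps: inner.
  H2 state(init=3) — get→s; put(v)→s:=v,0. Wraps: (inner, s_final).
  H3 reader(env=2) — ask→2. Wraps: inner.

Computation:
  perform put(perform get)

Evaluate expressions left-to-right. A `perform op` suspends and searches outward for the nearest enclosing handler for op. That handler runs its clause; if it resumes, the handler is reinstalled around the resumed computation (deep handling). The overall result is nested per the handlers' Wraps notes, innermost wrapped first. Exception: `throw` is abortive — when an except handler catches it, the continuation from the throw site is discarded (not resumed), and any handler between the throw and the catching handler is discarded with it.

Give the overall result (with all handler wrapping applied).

Working:
get @ H2 ⇒ 3
put(3) @ H2 ⇒ s:=3
H0 returns (0, ())
H1 returns (0, ())
H2 returns ((0, ()), 3)
H3 returns ((0, ()), 3)
= ((0, ()), 3)

Answer: ((0, ()), 3)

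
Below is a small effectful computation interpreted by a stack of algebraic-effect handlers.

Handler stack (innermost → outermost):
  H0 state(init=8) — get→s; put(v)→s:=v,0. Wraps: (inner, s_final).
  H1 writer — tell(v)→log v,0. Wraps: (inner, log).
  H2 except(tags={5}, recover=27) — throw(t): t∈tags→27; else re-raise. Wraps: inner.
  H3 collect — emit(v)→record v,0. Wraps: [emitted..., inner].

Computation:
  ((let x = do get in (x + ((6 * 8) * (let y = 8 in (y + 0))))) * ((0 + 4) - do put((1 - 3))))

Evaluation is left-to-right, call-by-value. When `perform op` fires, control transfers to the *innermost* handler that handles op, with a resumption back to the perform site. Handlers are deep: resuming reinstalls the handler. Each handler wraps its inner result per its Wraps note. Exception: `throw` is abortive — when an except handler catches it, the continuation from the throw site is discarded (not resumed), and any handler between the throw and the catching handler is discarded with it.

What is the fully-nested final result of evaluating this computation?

Working:
get @ H0 ⇒ 8
put(-2) @ H0 ⇒ s:=-2
H0 returns (1568, -2)
H1 returns ((1568, -2), ())
H2 returns ((1568, -2), ())
H3 returns [((1568, -2), ())]
= [((1568, -2), ())]

Answer: [((1568, -2), ())]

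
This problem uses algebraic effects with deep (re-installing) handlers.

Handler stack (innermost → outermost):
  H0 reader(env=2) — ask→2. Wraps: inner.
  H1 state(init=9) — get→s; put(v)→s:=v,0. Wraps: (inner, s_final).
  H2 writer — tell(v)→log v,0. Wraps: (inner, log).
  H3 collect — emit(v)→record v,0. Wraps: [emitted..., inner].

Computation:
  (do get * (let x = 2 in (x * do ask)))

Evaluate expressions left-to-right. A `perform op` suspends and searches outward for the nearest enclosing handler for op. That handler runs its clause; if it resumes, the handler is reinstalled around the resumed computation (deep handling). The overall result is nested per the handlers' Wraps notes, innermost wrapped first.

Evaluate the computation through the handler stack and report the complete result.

Step-by-step:
get @ H1 ⇒ 9
ask @ H0 ⇒ 2
H0 returns 36
H1 returns (36, 9)
H2 returns ((36, 9), ())
H3 returns [((36, 9), ())]
= [((36, 9), ())]

Answer: [((36, 9), ())]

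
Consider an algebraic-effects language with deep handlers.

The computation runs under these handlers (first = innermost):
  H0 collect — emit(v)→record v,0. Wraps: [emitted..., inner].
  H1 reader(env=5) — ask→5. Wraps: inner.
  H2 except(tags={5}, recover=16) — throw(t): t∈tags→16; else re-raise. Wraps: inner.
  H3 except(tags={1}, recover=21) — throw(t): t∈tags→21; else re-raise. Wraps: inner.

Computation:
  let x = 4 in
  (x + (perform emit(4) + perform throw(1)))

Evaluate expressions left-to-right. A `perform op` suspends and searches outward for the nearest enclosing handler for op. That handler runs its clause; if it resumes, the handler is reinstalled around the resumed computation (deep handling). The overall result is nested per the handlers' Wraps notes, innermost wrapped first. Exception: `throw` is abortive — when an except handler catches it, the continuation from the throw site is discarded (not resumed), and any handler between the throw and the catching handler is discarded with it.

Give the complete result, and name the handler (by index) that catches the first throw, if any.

Answer: 21 ; first throw caught by: H3

Evaluation trace:
emit(4) @ H0 ⇒ out+=4
throw(1) @ H2 re-raised
throw(1) @ H3 caught ⇒ 21
= 21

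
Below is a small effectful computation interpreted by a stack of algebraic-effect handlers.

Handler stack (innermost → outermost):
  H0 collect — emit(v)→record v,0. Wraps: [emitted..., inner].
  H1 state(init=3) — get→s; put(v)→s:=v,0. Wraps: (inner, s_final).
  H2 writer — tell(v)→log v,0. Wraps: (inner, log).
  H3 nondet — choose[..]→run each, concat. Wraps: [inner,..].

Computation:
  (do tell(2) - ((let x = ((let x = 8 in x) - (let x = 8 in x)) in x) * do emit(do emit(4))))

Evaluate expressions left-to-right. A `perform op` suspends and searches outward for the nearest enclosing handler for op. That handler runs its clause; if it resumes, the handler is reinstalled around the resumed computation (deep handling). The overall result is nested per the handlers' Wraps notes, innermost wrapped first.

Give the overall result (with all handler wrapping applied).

Answer: [(([4, 0, 0], 3), (2))]

Working:
tell(2) @ H2 ⇒ log+=2
emit(4) @ H0 ⇒ out+=4
emit(0) @ H0 ⇒ out+=0
H0 returns [4, 0, 0]
H1 returns ([4, 0, 0], 3)
H2 returns (([4, 0, 0], 3), (2))
H3 returns [(([4, 0, 0], 3), (2))]
= [(([4, 0, 0], 3), (2))]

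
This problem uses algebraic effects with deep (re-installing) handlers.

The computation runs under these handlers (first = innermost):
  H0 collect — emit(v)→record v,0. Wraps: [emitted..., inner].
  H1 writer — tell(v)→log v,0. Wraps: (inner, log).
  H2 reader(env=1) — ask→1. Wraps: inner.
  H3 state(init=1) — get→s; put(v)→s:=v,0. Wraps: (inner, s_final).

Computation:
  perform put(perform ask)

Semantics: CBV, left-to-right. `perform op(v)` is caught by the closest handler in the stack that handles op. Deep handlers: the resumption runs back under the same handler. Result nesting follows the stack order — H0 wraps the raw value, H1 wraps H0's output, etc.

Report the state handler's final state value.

Evaluation trace:
ask @ H2 ⇒ 1
put(1) @ H3 ⇒ s:=1
H0 returns [0]
H1 returns ([0], ())
H2 returns ([0], ())
H3 returns (([0], ()), 1)
= (([0], ()), 1)

Answer: 1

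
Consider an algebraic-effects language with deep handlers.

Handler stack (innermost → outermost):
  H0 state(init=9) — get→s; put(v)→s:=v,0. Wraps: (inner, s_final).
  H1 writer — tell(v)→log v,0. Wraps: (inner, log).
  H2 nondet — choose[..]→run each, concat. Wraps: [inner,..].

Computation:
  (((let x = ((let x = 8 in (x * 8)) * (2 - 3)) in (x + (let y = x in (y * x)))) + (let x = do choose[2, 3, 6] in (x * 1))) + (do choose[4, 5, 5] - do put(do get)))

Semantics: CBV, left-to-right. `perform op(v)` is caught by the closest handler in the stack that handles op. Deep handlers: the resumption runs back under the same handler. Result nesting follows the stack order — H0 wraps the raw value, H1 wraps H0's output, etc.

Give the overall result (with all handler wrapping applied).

Working:
choose[2, 3, 6] @ H2
  branch[0] choose=2:
    choose[4, 5, 5] @ H2
      branch[0] choose=4:
        get @ H0 ⇒ 9
        put(9) @ H0 ⇒ s:=9
        H0 returns (4038, 9)
        H1 returns ((4038, 9), ())
        H2 returns [((4038, 9), ())]
      branch[1] choose=5:
        get @ H0 ⇒ 9
        put(9) @ H0 ⇒ s:=9
        H0 returns (4039, 9)
        H1 returns ((4039, 9), ())
        H2 returns [((4039, 9), ())]
      branch[2] choose=5:
        get @ H0 ⇒ 9
        put(9) @ H0 ⇒ s:=9
        H0 returns (4039, 9)
        H1 returns ((4039, 9), ())
        H2 returns [((4039, 9), ())]
  branch[1] choose=3:
    choose[4, 5, 5] @ H2
      branch[0] choose=4:
        get @ H0 ⇒ 9
        put(9) @ H0 ⇒ s:=9
        H0 returns (4039, 9)
        H1 returns ((4039, 9), ())
        H2 returns [((4039, 9), ())]
      branch[1] choose=5:
        get @ H0 ⇒ 9
        put(9) @ H0 ⇒ s:=9
        H0 returns (4040, 9)
        H1 returns ((4040, 9), ())
        H2 returns [((4040, 9), ())]
      branch[2] choose=5:
        get @ H0 ⇒ 9
        put(9) @ H0 ⇒ s:=9
        H0 returns (4040, 9)
        H1 returns ((4040, 9), ())
        H2 returns [((4040, 9), ())]
  branch[2] choose=6:
    choose[4, 5, 5] @ H2
      branch[0] choose=4:
        get @ H0 ⇒ 9
        put(9) @ H0 ⇒ s:=9
        H0 returns (4042, 9)
        H1 returns ((4042, 9), ())
        H2 returns [((4042, 9), ())]
      branch[1] choose=5:
        get @ H0 ⇒ 9
        put(9) @ H0 ⇒ s:=9
        H0 returns (4043, 9)
        H1 returns ((4043, 9), ())
        H2 returns [((4043, 9), ())]
      branch[2] choose=5:
        get @ H0 ⇒ 9
        put(9) @ H0 ⇒ s:=9
        H0 returns (4043, 9)
        H1 returns ((4043, 9), ())
        H2 returns [((4043, 9), ())]
= [((4038, 9), ()), ((4039, 9), ()), ((4039, 9), ()), ((4039, 9), ()), ((4040, 9), ()), ((4040, 9), ()), ((4042, 9), ()), ((4043, 9), ()), ((4043, 9), ())]

Answer: [((4038, 9), ()), ((4039, 9), ()), ((4039, 9), ()), ((4039, 9), ()), ((4040, 9), ()), ((4040, 9), ()), ((4042, 9), ()), ((4043, 9), ()), ((4043, 9), ())]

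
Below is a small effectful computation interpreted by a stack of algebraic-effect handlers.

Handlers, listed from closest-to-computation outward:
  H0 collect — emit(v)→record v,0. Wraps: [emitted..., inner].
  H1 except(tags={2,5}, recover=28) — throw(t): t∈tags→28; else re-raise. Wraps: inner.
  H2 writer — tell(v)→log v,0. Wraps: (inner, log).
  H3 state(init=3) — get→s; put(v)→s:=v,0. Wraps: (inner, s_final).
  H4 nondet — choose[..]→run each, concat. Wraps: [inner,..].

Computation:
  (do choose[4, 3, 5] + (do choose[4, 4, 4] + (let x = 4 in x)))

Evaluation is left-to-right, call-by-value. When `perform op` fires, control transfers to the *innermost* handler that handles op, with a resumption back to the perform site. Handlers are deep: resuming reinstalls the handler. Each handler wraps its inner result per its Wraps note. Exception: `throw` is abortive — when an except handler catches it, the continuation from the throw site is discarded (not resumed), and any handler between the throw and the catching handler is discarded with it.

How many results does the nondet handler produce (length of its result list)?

Answer: 9

Step-by-step:
choose[4, 3, 5] @ H4
  branch[0] choose=4:
    choose[4, 4, 4] @ H4
      branch[0] choose=4:
        H0 returns [12]
        H1 returns [12]
        H2 returns ([12], ())
        H3 returns (([12], ()), 3)
        H4 returns [(([12], ()), 3)]
      branch[1] choose=4:
        H0 returns [12]
        H1 returns [12]
        H2 returns ([12], ())
        H3 returns (([12], ()), 3)
        H4 returns [(([12], ()), 3)]
      branch[2] choose=4:
        H0 returns [12]
        H1 returns [12]
        H2 returns ([12], ())
        H3 returns (([12], ()), 3)
        H4 returns [(([12], ()), 3)]
  branch[1] choose=3:
    choose[4, 4, 4] @ H4
      branch[0] choose=4:
        H0 returns [11]
        H1 returns [11]
        H2 returns ([11], ())
        H3 returns (([11], ()), 3)
        H4 returns [(([11], ()), 3)]
      branch[1] choose=4:
        H0 returns [11]
        H1 returns [11]
        H2 returns ([11], ())
        H3 returns (([11], ()), 3)
        H4 returns [(([11], ()), 3)]
      branch[2] choose=4:
        H0 returns [11]
        H1 returns [11]
        H2 returns ([11], ())
        H3 returns (([11], ()), 3)
        H4 returns [(([11], ()), 3)]
  branch[2] choose=5:
    choose[4, 4, 4] @ H4
      branch[0] choose=4:
        H0 returns [13]
        H1 returns [13]
        H2 returns ([13], ())
        H3 returns (([13], ()), 3)
        H4 returns [(([13], ()), 3)]
      branch[1] choose=4:
        H0 returns [13]
        H1 returns [13]
        H2 returns ([13], ())
        H3 returns (([13], ()), 3)
        H4 returns [(([13], ()), 3)]
      branch[2] choose=4:
        H0 returns [13]
        H1 returns [13]
        H2 returns ([13], ())
        H3 returns (([13], ()), 3)
        H4 returns [(([13], ()), 3)]
= [(([12], ()), 3), (([12], ()), 3), (([12], ()), 3), (([11], ()), 3), (([11], ()), 3), (([11], ()), 3), (([13], ()), 3), (([13], ()), 3), (([13], ()), 3)]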